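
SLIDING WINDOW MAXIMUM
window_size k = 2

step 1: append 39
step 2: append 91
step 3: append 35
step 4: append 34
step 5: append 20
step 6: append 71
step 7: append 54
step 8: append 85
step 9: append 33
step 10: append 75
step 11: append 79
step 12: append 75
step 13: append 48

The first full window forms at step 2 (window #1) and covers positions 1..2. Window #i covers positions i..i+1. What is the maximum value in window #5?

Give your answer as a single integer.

Answer: 71

Derivation:
step 1: append 39 -> window=[39] (not full yet)
step 2: append 91 -> window=[39, 91] -> max=91
step 3: append 35 -> window=[91, 35] -> max=91
step 4: append 34 -> window=[35, 34] -> max=35
step 5: append 20 -> window=[34, 20] -> max=34
step 6: append 71 -> window=[20, 71] -> max=71
Window #5 max = 71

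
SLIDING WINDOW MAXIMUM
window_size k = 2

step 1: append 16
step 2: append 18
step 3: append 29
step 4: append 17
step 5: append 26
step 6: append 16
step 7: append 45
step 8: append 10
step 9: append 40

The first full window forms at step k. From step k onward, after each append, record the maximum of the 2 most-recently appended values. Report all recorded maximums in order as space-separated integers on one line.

Answer: 18 29 29 26 26 45 45 40

Derivation:
step 1: append 16 -> window=[16] (not full yet)
step 2: append 18 -> window=[16, 18] -> max=18
step 3: append 29 -> window=[18, 29] -> max=29
step 4: append 17 -> window=[29, 17] -> max=29
step 5: append 26 -> window=[17, 26] -> max=26
step 6: append 16 -> window=[26, 16] -> max=26
step 7: append 45 -> window=[16, 45] -> max=45
step 8: append 10 -> window=[45, 10] -> max=45
step 9: append 40 -> window=[10, 40] -> max=40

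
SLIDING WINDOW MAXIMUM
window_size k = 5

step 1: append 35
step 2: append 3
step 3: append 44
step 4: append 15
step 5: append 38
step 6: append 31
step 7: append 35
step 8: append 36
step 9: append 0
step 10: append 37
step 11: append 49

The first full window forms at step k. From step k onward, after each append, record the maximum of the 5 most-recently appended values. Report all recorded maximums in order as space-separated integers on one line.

Answer: 44 44 44 38 38 37 49

Derivation:
step 1: append 35 -> window=[35] (not full yet)
step 2: append 3 -> window=[35, 3] (not full yet)
step 3: append 44 -> window=[35, 3, 44] (not full yet)
step 4: append 15 -> window=[35, 3, 44, 15] (not full yet)
step 5: append 38 -> window=[35, 3, 44, 15, 38] -> max=44
step 6: append 31 -> window=[3, 44, 15, 38, 31] -> max=44
step 7: append 35 -> window=[44, 15, 38, 31, 35] -> max=44
step 8: append 36 -> window=[15, 38, 31, 35, 36] -> max=38
step 9: append 0 -> window=[38, 31, 35, 36, 0] -> max=38
step 10: append 37 -> window=[31, 35, 36, 0, 37] -> max=37
step 11: append 49 -> window=[35, 36, 0, 37, 49] -> max=49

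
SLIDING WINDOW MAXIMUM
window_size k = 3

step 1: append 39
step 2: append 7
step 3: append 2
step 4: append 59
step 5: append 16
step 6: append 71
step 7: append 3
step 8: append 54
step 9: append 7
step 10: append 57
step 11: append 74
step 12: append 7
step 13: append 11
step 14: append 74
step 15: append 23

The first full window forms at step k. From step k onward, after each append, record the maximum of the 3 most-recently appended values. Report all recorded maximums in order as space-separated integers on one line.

step 1: append 39 -> window=[39] (not full yet)
step 2: append 7 -> window=[39, 7] (not full yet)
step 3: append 2 -> window=[39, 7, 2] -> max=39
step 4: append 59 -> window=[7, 2, 59] -> max=59
step 5: append 16 -> window=[2, 59, 16] -> max=59
step 6: append 71 -> window=[59, 16, 71] -> max=71
step 7: append 3 -> window=[16, 71, 3] -> max=71
step 8: append 54 -> window=[71, 3, 54] -> max=71
step 9: append 7 -> window=[3, 54, 7] -> max=54
step 10: append 57 -> window=[54, 7, 57] -> max=57
step 11: append 74 -> window=[7, 57, 74] -> max=74
step 12: append 7 -> window=[57, 74, 7] -> max=74
step 13: append 11 -> window=[74, 7, 11] -> max=74
step 14: append 74 -> window=[7, 11, 74] -> max=74
step 15: append 23 -> window=[11, 74, 23] -> max=74

Answer: 39 59 59 71 71 71 54 57 74 74 74 74 74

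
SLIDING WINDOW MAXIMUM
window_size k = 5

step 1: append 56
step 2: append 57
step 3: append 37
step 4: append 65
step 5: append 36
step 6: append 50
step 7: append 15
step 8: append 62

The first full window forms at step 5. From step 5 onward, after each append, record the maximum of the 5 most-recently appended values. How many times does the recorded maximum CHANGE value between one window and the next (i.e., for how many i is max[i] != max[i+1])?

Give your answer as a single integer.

step 1: append 56 -> window=[56] (not full yet)
step 2: append 57 -> window=[56, 57] (not full yet)
step 3: append 37 -> window=[56, 57, 37] (not full yet)
step 4: append 65 -> window=[56, 57, 37, 65] (not full yet)
step 5: append 36 -> window=[56, 57, 37, 65, 36] -> max=65
step 6: append 50 -> window=[57, 37, 65, 36, 50] -> max=65
step 7: append 15 -> window=[37, 65, 36, 50, 15] -> max=65
step 8: append 62 -> window=[65, 36, 50, 15, 62] -> max=65
Recorded maximums: 65 65 65 65
Changes between consecutive maximums: 0

Answer: 0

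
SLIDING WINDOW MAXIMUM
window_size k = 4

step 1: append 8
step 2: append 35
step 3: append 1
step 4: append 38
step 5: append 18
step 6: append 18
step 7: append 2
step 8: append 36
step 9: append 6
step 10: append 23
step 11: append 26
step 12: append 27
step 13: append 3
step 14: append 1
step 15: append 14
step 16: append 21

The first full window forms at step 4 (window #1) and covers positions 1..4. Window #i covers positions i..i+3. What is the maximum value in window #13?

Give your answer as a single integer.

step 1: append 8 -> window=[8] (not full yet)
step 2: append 35 -> window=[8, 35] (not full yet)
step 3: append 1 -> window=[8, 35, 1] (not full yet)
step 4: append 38 -> window=[8, 35, 1, 38] -> max=38
step 5: append 18 -> window=[35, 1, 38, 18] -> max=38
step 6: append 18 -> window=[1, 38, 18, 18] -> max=38
step 7: append 2 -> window=[38, 18, 18, 2] -> max=38
step 8: append 36 -> window=[18, 18, 2, 36] -> max=36
step 9: append 6 -> window=[18, 2, 36, 6] -> max=36
step 10: append 23 -> window=[2, 36, 6, 23] -> max=36
step 11: append 26 -> window=[36, 6, 23, 26] -> max=36
step 12: append 27 -> window=[6, 23, 26, 27] -> max=27
step 13: append 3 -> window=[23, 26, 27, 3] -> max=27
step 14: append 1 -> window=[26, 27, 3, 1] -> max=27
step 15: append 14 -> window=[27, 3, 1, 14] -> max=27
step 16: append 21 -> window=[3, 1, 14, 21] -> max=21
Window #13 max = 21

Answer: 21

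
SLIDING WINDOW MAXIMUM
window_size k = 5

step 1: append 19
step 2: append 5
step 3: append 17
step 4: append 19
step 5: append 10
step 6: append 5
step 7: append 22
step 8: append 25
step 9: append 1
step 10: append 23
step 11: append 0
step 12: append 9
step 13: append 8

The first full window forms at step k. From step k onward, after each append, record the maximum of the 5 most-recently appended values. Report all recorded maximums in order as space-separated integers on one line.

step 1: append 19 -> window=[19] (not full yet)
step 2: append 5 -> window=[19, 5] (not full yet)
step 3: append 17 -> window=[19, 5, 17] (not full yet)
step 4: append 19 -> window=[19, 5, 17, 19] (not full yet)
step 5: append 10 -> window=[19, 5, 17, 19, 10] -> max=19
step 6: append 5 -> window=[5, 17, 19, 10, 5] -> max=19
step 7: append 22 -> window=[17, 19, 10, 5, 22] -> max=22
step 8: append 25 -> window=[19, 10, 5, 22, 25] -> max=25
step 9: append 1 -> window=[10, 5, 22, 25, 1] -> max=25
step 10: append 23 -> window=[5, 22, 25, 1, 23] -> max=25
step 11: append 0 -> window=[22, 25, 1, 23, 0] -> max=25
step 12: append 9 -> window=[25, 1, 23, 0, 9] -> max=25
step 13: append 8 -> window=[1, 23, 0, 9, 8] -> max=23

Answer: 19 19 22 25 25 25 25 25 23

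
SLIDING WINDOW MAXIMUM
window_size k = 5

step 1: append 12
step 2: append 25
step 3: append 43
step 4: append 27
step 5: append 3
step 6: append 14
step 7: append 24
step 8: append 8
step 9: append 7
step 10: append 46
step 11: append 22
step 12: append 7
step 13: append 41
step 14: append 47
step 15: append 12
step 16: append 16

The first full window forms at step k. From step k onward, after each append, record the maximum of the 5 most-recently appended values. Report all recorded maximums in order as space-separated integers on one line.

Answer: 43 43 43 27 24 46 46 46 46 47 47 47

Derivation:
step 1: append 12 -> window=[12] (not full yet)
step 2: append 25 -> window=[12, 25] (not full yet)
step 3: append 43 -> window=[12, 25, 43] (not full yet)
step 4: append 27 -> window=[12, 25, 43, 27] (not full yet)
step 5: append 3 -> window=[12, 25, 43, 27, 3] -> max=43
step 6: append 14 -> window=[25, 43, 27, 3, 14] -> max=43
step 7: append 24 -> window=[43, 27, 3, 14, 24] -> max=43
step 8: append 8 -> window=[27, 3, 14, 24, 8] -> max=27
step 9: append 7 -> window=[3, 14, 24, 8, 7] -> max=24
step 10: append 46 -> window=[14, 24, 8, 7, 46] -> max=46
step 11: append 22 -> window=[24, 8, 7, 46, 22] -> max=46
step 12: append 7 -> window=[8, 7, 46, 22, 7] -> max=46
step 13: append 41 -> window=[7, 46, 22, 7, 41] -> max=46
step 14: append 47 -> window=[46, 22, 7, 41, 47] -> max=47
step 15: append 12 -> window=[22, 7, 41, 47, 12] -> max=47
step 16: append 16 -> window=[7, 41, 47, 12, 16] -> max=47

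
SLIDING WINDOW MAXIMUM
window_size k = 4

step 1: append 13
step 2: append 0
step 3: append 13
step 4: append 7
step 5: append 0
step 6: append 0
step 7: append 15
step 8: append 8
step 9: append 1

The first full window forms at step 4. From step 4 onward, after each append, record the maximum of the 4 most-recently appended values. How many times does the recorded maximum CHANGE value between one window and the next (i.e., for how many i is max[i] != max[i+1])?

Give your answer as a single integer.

step 1: append 13 -> window=[13] (not full yet)
step 2: append 0 -> window=[13, 0] (not full yet)
step 3: append 13 -> window=[13, 0, 13] (not full yet)
step 4: append 7 -> window=[13, 0, 13, 7] -> max=13
step 5: append 0 -> window=[0, 13, 7, 0] -> max=13
step 6: append 0 -> window=[13, 7, 0, 0] -> max=13
step 7: append 15 -> window=[7, 0, 0, 15] -> max=15
step 8: append 8 -> window=[0, 0, 15, 8] -> max=15
step 9: append 1 -> window=[0, 15, 8, 1] -> max=15
Recorded maximums: 13 13 13 15 15 15
Changes between consecutive maximums: 1

Answer: 1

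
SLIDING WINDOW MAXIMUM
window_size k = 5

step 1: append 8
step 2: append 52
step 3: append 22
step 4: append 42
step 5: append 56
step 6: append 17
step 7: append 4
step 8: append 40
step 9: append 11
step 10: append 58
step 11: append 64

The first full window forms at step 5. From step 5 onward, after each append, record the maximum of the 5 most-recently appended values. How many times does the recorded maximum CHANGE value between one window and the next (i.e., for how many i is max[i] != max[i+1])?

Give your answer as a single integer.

step 1: append 8 -> window=[8] (not full yet)
step 2: append 52 -> window=[8, 52] (not full yet)
step 3: append 22 -> window=[8, 52, 22] (not full yet)
step 4: append 42 -> window=[8, 52, 22, 42] (not full yet)
step 5: append 56 -> window=[8, 52, 22, 42, 56] -> max=56
step 6: append 17 -> window=[52, 22, 42, 56, 17] -> max=56
step 7: append 4 -> window=[22, 42, 56, 17, 4] -> max=56
step 8: append 40 -> window=[42, 56, 17, 4, 40] -> max=56
step 9: append 11 -> window=[56, 17, 4, 40, 11] -> max=56
step 10: append 58 -> window=[17, 4, 40, 11, 58] -> max=58
step 11: append 64 -> window=[4, 40, 11, 58, 64] -> max=64
Recorded maximums: 56 56 56 56 56 58 64
Changes between consecutive maximums: 2

Answer: 2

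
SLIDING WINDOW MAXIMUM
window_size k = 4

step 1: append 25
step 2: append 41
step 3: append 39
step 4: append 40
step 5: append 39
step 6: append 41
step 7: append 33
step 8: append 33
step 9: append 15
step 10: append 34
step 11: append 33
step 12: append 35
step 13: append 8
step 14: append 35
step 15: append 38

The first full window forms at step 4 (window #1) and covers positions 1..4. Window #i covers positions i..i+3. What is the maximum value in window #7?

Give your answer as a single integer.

step 1: append 25 -> window=[25] (not full yet)
step 2: append 41 -> window=[25, 41] (not full yet)
step 3: append 39 -> window=[25, 41, 39] (not full yet)
step 4: append 40 -> window=[25, 41, 39, 40] -> max=41
step 5: append 39 -> window=[41, 39, 40, 39] -> max=41
step 6: append 41 -> window=[39, 40, 39, 41] -> max=41
step 7: append 33 -> window=[40, 39, 41, 33] -> max=41
step 8: append 33 -> window=[39, 41, 33, 33] -> max=41
step 9: append 15 -> window=[41, 33, 33, 15] -> max=41
step 10: append 34 -> window=[33, 33, 15, 34] -> max=34
Window #7 max = 34

Answer: 34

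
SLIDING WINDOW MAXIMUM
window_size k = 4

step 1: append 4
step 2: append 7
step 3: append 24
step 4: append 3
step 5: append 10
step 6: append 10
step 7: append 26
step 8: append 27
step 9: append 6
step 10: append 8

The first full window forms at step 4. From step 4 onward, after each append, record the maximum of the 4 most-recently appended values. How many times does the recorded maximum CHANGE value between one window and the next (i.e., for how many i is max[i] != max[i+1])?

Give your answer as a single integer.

step 1: append 4 -> window=[4] (not full yet)
step 2: append 7 -> window=[4, 7] (not full yet)
step 3: append 24 -> window=[4, 7, 24] (not full yet)
step 4: append 3 -> window=[4, 7, 24, 3] -> max=24
step 5: append 10 -> window=[7, 24, 3, 10] -> max=24
step 6: append 10 -> window=[24, 3, 10, 10] -> max=24
step 7: append 26 -> window=[3, 10, 10, 26] -> max=26
step 8: append 27 -> window=[10, 10, 26, 27] -> max=27
step 9: append 6 -> window=[10, 26, 27, 6] -> max=27
step 10: append 8 -> window=[26, 27, 6, 8] -> max=27
Recorded maximums: 24 24 24 26 27 27 27
Changes between consecutive maximums: 2

Answer: 2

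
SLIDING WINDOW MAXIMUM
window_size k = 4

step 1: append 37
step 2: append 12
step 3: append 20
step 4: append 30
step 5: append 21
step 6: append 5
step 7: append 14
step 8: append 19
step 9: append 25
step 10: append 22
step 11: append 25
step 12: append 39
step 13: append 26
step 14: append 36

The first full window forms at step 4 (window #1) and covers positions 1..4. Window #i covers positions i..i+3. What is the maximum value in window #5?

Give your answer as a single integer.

Answer: 21

Derivation:
step 1: append 37 -> window=[37] (not full yet)
step 2: append 12 -> window=[37, 12] (not full yet)
step 3: append 20 -> window=[37, 12, 20] (not full yet)
step 4: append 30 -> window=[37, 12, 20, 30] -> max=37
step 5: append 21 -> window=[12, 20, 30, 21] -> max=30
step 6: append 5 -> window=[20, 30, 21, 5] -> max=30
step 7: append 14 -> window=[30, 21, 5, 14] -> max=30
step 8: append 19 -> window=[21, 5, 14, 19] -> max=21
Window #5 max = 21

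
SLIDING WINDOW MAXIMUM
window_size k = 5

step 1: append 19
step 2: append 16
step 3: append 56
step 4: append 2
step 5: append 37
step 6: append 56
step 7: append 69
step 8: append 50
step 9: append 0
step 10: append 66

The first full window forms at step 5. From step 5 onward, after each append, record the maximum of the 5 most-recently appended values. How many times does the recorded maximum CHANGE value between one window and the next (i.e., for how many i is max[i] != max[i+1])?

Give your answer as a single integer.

step 1: append 19 -> window=[19] (not full yet)
step 2: append 16 -> window=[19, 16] (not full yet)
step 3: append 56 -> window=[19, 16, 56] (not full yet)
step 4: append 2 -> window=[19, 16, 56, 2] (not full yet)
step 5: append 37 -> window=[19, 16, 56, 2, 37] -> max=56
step 6: append 56 -> window=[16, 56, 2, 37, 56] -> max=56
step 7: append 69 -> window=[56, 2, 37, 56, 69] -> max=69
step 8: append 50 -> window=[2, 37, 56, 69, 50] -> max=69
step 9: append 0 -> window=[37, 56, 69, 50, 0] -> max=69
step 10: append 66 -> window=[56, 69, 50, 0, 66] -> max=69
Recorded maximums: 56 56 69 69 69 69
Changes between consecutive maximums: 1

Answer: 1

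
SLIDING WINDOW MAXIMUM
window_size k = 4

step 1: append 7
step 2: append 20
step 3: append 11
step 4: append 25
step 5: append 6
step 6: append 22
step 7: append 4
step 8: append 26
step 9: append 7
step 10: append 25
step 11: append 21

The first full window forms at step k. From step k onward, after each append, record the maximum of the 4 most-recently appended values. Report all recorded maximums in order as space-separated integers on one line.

Answer: 25 25 25 25 26 26 26 26

Derivation:
step 1: append 7 -> window=[7] (not full yet)
step 2: append 20 -> window=[7, 20] (not full yet)
step 3: append 11 -> window=[7, 20, 11] (not full yet)
step 4: append 25 -> window=[7, 20, 11, 25] -> max=25
step 5: append 6 -> window=[20, 11, 25, 6] -> max=25
step 6: append 22 -> window=[11, 25, 6, 22] -> max=25
step 7: append 4 -> window=[25, 6, 22, 4] -> max=25
step 8: append 26 -> window=[6, 22, 4, 26] -> max=26
step 9: append 7 -> window=[22, 4, 26, 7] -> max=26
step 10: append 25 -> window=[4, 26, 7, 25] -> max=26
step 11: append 21 -> window=[26, 7, 25, 21] -> max=26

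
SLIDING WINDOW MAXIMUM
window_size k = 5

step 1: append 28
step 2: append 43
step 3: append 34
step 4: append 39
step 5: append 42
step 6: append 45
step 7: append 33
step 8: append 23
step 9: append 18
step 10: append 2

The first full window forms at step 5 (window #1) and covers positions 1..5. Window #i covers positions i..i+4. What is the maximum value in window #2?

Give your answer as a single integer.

step 1: append 28 -> window=[28] (not full yet)
step 2: append 43 -> window=[28, 43] (not full yet)
step 3: append 34 -> window=[28, 43, 34] (not full yet)
step 4: append 39 -> window=[28, 43, 34, 39] (not full yet)
step 5: append 42 -> window=[28, 43, 34, 39, 42] -> max=43
step 6: append 45 -> window=[43, 34, 39, 42, 45] -> max=45
Window #2 max = 45

Answer: 45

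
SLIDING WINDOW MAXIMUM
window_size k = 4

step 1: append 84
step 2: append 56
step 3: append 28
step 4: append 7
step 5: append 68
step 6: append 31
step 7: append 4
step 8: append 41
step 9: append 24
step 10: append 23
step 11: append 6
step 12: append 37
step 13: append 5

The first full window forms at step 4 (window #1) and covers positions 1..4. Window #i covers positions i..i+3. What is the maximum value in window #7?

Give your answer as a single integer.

Answer: 41

Derivation:
step 1: append 84 -> window=[84] (not full yet)
step 2: append 56 -> window=[84, 56] (not full yet)
step 3: append 28 -> window=[84, 56, 28] (not full yet)
step 4: append 7 -> window=[84, 56, 28, 7] -> max=84
step 5: append 68 -> window=[56, 28, 7, 68] -> max=68
step 6: append 31 -> window=[28, 7, 68, 31] -> max=68
step 7: append 4 -> window=[7, 68, 31, 4] -> max=68
step 8: append 41 -> window=[68, 31, 4, 41] -> max=68
step 9: append 24 -> window=[31, 4, 41, 24] -> max=41
step 10: append 23 -> window=[4, 41, 24, 23] -> max=41
Window #7 max = 41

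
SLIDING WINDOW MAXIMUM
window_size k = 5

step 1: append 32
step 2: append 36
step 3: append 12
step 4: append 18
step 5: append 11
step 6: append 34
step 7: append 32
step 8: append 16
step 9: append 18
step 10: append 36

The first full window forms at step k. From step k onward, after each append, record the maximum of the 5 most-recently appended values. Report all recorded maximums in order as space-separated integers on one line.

Answer: 36 36 34 34 34 36

Derivation:
step 1: append 32 -> window=[32] (not full yet)
step 2: append 36 -> window=[32, 36] (not full yet)
step 3: append 12 -> window=[32, 36, 12] (not full yet)
step 4: append 18 -> window=[32, 36, 12, 18] (not full yet)
step 5: append 11 -> window=[32, 36, 12, 18, 11] -> max=36
step 6: append 34 -> window=[36, 12, 18, 11, 34] -> max=36
step 7: append 32 -> window=[12, 18, 11, 34, 32] -> max=34
step 8: append 16 -> window=[18, 11, 34, 32, 16] -> max=34
step 9: append 18 -> window=[11, 34, 32, 16, 18] -> max=34
step 10: append 36 -> window=[34, 32, 16, 18, 36] -> max=36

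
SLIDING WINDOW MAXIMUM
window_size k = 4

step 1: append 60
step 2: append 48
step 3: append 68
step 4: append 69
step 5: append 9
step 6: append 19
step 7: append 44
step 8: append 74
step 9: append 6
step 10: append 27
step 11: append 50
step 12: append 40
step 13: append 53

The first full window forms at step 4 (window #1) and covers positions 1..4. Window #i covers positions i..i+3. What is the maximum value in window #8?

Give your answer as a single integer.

step 1: append 60 -> window=[60] (not full yet)
step 2: append 48 -> window=[60, 48] (not full yet)
step 3: append 68 -> window=[60, 48, 68] (not full yet)
step 4: append 69 -> window=[60, 48, 68, 69] -> max=69
step 5: append 9 -> window=[48, 68, 69, 9] -> max=69
step 6: append 19 -> window=[68, 69, 9, 19] -> max=69
step 7: append 44 -> window=[69, 9, 19, 44] -> max=69
step 8: append 74 -> window=[9, 19, 44, 74] -> max=74
step 9: append 6 -> window=[19, 44, 74, 6] -> max=74
step 10: append 27 -> window=[44, 74, 6, 27] -> max=74
step 11: append 50 -> window=[74, 6, 27, 50] -> max=74
Window #8 max = 74

Answer: 74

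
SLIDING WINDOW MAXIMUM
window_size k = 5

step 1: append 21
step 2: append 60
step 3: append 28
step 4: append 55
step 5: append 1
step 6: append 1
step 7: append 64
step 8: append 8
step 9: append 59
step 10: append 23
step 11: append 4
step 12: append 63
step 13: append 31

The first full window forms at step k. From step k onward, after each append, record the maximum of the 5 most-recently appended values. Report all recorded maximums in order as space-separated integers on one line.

step 1: append 21 -> window=[21] (not full yet)
step 2: append 60 -> window=[21, 60] (not full yet)
step 3: append 28 -> window=[21, 60, 28] (not full yet)
step 4: append 55 -> window=[21, 60, 28, 55] (not full yet)
step 5: append 1 -> window=[21, 60, 28, 55, 1] -> max=60
step 6: append 1 -> window=[60, 28, 55, 1, 1] -> max=60
step 7: append 64 -> window=[28, 55, 1, 1, 64] -> max=64
step 8: append 8 -> window=[55, 1, 1, 64, 8] -> max=64
step 9: append 59 -> window=[1, 1, 64, 8, 59] -> max=64
step 10: append 23 -> window=[1, 64, 8, 59, 23] -> max=64
step 11: append 4 -> window=[64, 8, 59, 23, 4] -> max=64
step 12: append 63 -> window=[8, 59, 23, 4, 63] -> max=63
step 13: append 31 -> window=[59, 23, 4, 63, 31] -> max=63

Answer: 60 60 64 64 64 64 64 63 63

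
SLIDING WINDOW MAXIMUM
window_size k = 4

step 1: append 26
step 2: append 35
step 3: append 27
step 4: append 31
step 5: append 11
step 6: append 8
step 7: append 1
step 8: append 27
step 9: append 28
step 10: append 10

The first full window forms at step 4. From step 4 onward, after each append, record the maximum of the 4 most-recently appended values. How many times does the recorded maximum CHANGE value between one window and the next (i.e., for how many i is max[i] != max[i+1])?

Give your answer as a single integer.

step 1: append 26 -> window=[26] (not full yet)
step 2: append 35 -> window=[26, 35] (not full yet)
step 3: append 27 -> window=[26, 35, 27] (not full yet)
step 4: append 31 -> window=[26, 35, 27, 31] -> max=35
step 5: append 11 -> window=[35, 27, 31, 11] -> max=35
step 6: append 8 -> window=[27, 31, 11, 8] -> max=31
step 7: append 1 -> window=[31, 11, 8, 1] -> max=31
step 8: append 27 -> window=[11, 8, 1, 27] -> max=27
step 9: append 28 -> window=[8, 1, 27, 28] -> max=28
step 10: append 10 -> window=[1, 27, 28, 10] -> max=28
Recorded maximums: 35 35 31 31 27 28 28
Changes between consecutive maximums: 3

Answer: 3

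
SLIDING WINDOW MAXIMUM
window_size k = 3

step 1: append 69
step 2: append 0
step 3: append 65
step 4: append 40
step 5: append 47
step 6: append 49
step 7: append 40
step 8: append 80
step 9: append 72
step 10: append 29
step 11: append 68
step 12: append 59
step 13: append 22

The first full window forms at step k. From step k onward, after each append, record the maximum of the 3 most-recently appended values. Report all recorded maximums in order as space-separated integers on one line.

step 1: append 69 -> window=[69] (not full yet)
step 2: append 0 -> window=[69, 0] (not full yet)
step 3: append 65 -> window=[69, 0, 65] -> max=69
step 4: append 40 -> window=[0, 65, 40] -> max=65
step 5: append 47 -> window=[65, 40, 47] -> max=65
step 6: append 49 -> window=[40, 47, 49] -> max=49
step 7: append 40 -> window=[47, 49, 40] -> max=49
step 8: append 80 -> window=[49, 40, 80] -> max=80
step 9: append 72 -> window=[40, 80, 72] -> max=80
step 10: append 29 -> window=[80, 72, 29] -> max=80
step 11: append 68 -> window=[72, 29, 68] -> max=72
step 12: append 59 -> window=[29, 68, 59] -> max=68
step 13: append 22 -> window=[68, 59, 22] -> max=68

Answer: 69 65 65 49 49 80 80 80 72 68 68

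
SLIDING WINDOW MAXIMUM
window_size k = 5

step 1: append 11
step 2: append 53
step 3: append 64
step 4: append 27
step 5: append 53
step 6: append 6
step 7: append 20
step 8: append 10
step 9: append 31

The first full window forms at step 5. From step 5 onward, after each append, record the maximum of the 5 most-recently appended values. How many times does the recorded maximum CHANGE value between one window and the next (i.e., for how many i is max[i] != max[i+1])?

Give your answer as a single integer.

Answer: 1

Derivation:
step 1: append 11 -> window=[11] (not full yet)
step 2: append 53 -> window=[11, 53] (not full yet)
step 3: append 64 -> window=[11, 53, 64] (not full yet)
step 4: append 27 -> window=[11, 53, 64, 27] (not full yet)
step 5: append 53 -> window=[11, 53, 64, 27, 53] -> max=64
step 6: append 6 -> window=[53, 64, 27, 53, 6] -> max=64
step 7: append 20 -> window=[64, 27, 53, 6, 20] -> max=64
step 8: append 10 -> window=[27, 53, 6, 20, 10] -> max=53
step 9: append 31 -> window=[53, 6, 20, 10, 31] -> max=53
Recorded maximums: 64 64 64 53 53
Changes between consecutive maximums: 1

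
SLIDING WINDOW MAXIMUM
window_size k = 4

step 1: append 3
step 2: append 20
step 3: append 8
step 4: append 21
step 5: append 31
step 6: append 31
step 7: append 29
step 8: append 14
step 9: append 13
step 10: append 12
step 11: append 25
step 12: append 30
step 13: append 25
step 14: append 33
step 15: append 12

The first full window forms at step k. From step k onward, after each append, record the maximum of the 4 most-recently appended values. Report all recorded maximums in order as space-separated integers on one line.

Answer: 21 31 31 31 31 31 29 25 30 30 33 33

Derivation:
step 1: append 3 -> window=[3] (not full yet)
step 2: append 20 -> window=[3, 20] (not full yet)
step 3: append 8 -> window=[3, 20, 8] (not full yet)
step 4: append 21 -> window=[3, 20, 8, 21] -> max=21
step 5: append 31 -> window=[20, 8, 21, 31] -> max=31
step 6: append 31 -> window=[8, 21, 31, 31] -> max=31
step 7: append 29 -> window=[21, 31, 31, 29] -> max=31
step 8: append 14 -> window=[31, 31, 29, 14] -> max=31
step 9: append 13 -> window=[31, 29, 14, 13] -> max=31
step 10: append 12 -> window=[29, 14, 13, 12] -> max=29
step 11: append 25 -> window=[14, 13, 12, 25] -> max=25
step 12: append 30 -> window=[13, 12, 25, 30] -> max=30
step 13: append 25 -> window=[12, 25, 30, 25] -> max=30
step 14: append 33 -> window=[25, 30, 25, 33] -> max=33
step 15: append 12 -> window=[30, 25, 33, 12] -> max=33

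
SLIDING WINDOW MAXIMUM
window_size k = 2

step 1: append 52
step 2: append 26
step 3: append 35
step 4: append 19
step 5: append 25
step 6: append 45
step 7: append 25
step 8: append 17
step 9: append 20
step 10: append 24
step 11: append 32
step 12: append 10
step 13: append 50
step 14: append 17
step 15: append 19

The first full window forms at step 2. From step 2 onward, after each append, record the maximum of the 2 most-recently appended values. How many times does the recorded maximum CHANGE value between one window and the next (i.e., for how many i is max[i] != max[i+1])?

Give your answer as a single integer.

step 1: append 52 -> window=[52] (not full yet)
step 2: append 26 -> window=[52, 26] -> max=52
step 3: append 35 -> window=[26, 35] -> max=35
step 4: append 19 -> window=[35, 19] -> max=35
step 5: append 25 -> window=[19, 25] -> max=25
step 6: append 45 -> window=[25, 45] -> max=45
step 7: append 25 -> window=[45, 25] -> max=45
step 8: append 17 -> window=[25, 17] -> max=25
step 9: append 20 -> window=[17, 20] -> max=20
step 10: append 24 -> window=[20, 24] -> max=24
step 11: append 32 -> window=[24, 32] -> max=32
step 12: append 10 -> window=[32, 10] -> max=32
step 13: append 50 -> window=[10, 50] -> max=50
step 14: append 17 -> window=[50, 17] -> max=50
step 15: append 19 -> window=[17, 19] -> max=19
Recorded maximums: 52 35 35 25 45 45 25 20 24 32 32 50 50 19
Changes between consecutive maximums: 9

Answer: 9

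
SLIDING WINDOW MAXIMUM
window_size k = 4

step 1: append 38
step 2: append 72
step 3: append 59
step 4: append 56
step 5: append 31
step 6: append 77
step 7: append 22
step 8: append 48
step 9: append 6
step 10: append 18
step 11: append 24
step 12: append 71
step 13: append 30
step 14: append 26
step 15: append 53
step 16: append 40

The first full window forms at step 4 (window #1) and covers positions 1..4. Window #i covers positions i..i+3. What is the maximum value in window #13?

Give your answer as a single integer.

step 1: append 38 -> window=[38] (not full yet)
step 2: append 72 -> window=[38, 72] (not full yet)
step 3: append 59 -> window=[38, 72, 59] (not full yet)
step 4: append 56 -> window=[38, 72, 59, 56] -> max=72
step 5: append 31 -> window=[72, 59, 56, 31] -> max=72
step 6: append 77 -> window=[59, 56, 31, 77] -> max=77
step 7: append 22 -> window=[56, 31, 77, 22] -> max=77
step 8: append 48 -> window=[31, 77, 22, 48] -> max=77
step 9: append 6 -> window=[77, 22, 48, 6] -> max=77
step 10: append 18 -> window=[22, 48, 6, 18] -> max=48
step 11: append 24 -> window=[48, 6, 18, 24] -> max=48
step 12: append 71 -> window=[6, 18, 24, 71] -> max=71
step 13: append 30 -> window=[18, 24, 71, 30] -> max=71
step 14: append 26 -> window=[24, 71, 30, 26] -> max=71
step 15: append 53 -> window=[71, 30, 26, 53] -> max=71
step 16: append 40 -> window=[30, 26, 53, 40] -> max=53
Window #13 max = 53

Answer: 53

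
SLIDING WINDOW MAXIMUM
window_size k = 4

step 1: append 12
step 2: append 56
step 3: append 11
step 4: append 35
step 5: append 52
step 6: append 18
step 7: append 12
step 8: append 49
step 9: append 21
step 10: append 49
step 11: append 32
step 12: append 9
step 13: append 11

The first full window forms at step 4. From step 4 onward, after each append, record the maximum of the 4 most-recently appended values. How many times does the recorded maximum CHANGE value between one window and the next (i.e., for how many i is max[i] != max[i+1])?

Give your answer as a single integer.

step 1: append 12 -> window=[12] (not full yet)
step 2: append 56 -> window=[12, 56] (not full yet)
step 3: append 11 -> window=[12, 56, 11] (not full yet)
step 4: append 35 -> window=[12, 56, 11, 35] -> max=56
step 5: append 52 -> window=[56, 11, 35, 52] -> max=56
step 6: append 18 -> window=[11, 35, 52, 18] -> max=52
step 7: append 12 -> window=[35, 52, 18, 12] -> max=52
step 8: append 49 -> window=[52, 18, 12, 49] -> max=52
step 9: append 21 -> window=[18, 12, 49, 21] -> max=49
step 10: append 49 -> window=[12, 49, 21, 49] -> max=49
step 11: append 32 -> window=[49, 21, 49, 32] -> max=49
step 12: append 9 -> window=[21, 49, 32, 9] -> max=49
step 13: append 11 -> window=[49, 32, 9, 11] -> max=49
Recorded maximums: 56 56 52 52 52 49 49 49 49 49
Changes between consecutive maximums: 2

Answer: 2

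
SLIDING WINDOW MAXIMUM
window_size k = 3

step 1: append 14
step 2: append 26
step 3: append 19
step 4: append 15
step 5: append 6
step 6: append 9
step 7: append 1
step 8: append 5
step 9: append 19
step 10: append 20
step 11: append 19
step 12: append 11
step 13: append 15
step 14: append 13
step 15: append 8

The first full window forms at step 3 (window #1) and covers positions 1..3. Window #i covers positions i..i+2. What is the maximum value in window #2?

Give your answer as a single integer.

step 1: append 14 -> window=[14] (not full yet)
step 2: append 26 -> window=[14, 26] (not full yet)
step 3: append 19 -> window=[14, 26, 19] -> max=26
step 4: append 15 -> window=[26, 19, 15] -> max=26
Window #2 max = 26

Answer: 26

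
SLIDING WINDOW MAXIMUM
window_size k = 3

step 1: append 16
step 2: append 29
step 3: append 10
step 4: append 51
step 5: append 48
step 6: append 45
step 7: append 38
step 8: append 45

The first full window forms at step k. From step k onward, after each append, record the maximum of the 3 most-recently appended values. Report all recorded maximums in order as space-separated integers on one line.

Answer: 29 51 51 51 48 45

Derivation:
step 1: append 16 -> window=[16] (not full yet)
step 2: append 29 -> window=[16, 29] (not full yet)
step 3: append 10 -> window=[16, 29, 10] -> max=29
step 4: append 51 -> window=[29, 10, 51] -> max=51
step 5: append 48 -> window=[10, 51, 48] -> max=51
step 6: append 45 -> window=[51, 48, 45] -> max=51
step 7: append 38 -> window=[48, 45, 38] -> max=48
step 8: append 45 -> window=[45, 38, 45] -> max=45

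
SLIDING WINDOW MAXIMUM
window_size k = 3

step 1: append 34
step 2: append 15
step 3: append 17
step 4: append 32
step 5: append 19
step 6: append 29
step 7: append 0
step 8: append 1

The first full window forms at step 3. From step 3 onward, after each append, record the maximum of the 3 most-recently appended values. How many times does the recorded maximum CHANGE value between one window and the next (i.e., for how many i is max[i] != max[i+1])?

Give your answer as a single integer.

Answer: 2

Derivation:
step 1: append 34 -> window=[34] (not full yet)
step 2: append 15 -> window=[34, 15] (not full yet)
step 3: append 17 -> window=[34, 15, 17] -> max=34
step 4: append 32 -> window=[15, 17, 32] -> max=32
step 5: append 19 -> window=[17, 32, 19] -> max=32
step 6: append 29 -> window=[32, 19, 29] -> max=32
step 7: append 0 -> window=[19, 29, 0] -> max=29
step 8: append 1 -> window=[29, 0, 1] -> max=29
Recorded maximums: 34 32 32 32 29 29
Changes between consecutive maximums: 2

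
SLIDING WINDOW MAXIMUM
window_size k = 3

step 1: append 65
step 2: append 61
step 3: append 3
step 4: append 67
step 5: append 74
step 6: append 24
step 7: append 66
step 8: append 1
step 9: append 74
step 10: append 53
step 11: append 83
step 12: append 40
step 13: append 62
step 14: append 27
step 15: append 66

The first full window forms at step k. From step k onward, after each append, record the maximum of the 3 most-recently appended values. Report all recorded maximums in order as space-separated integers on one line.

Answer: 65 67 74 74 74 66 74 74 83 83 83 62 66

Derivation:
step 1: append 65 -> window=[65] (not full yet)
step 2: append 61 -> window=[65, 61] (not full yet)
step 3: append 3 -> window=[65, 61, 3] -> max=65
step 4: append 67 -> window=[61, 3, 67] -> max=67
step 5: append 74 -> window=[3, 67, 74] -> max=74
step 6: append 24 -> window=[67, 74, 24] -> max=74
step 7: append 66 -> window=[74, 24, 66] -> max=74
step 8: append 1 -> window=[24, 66, 1] -> max=66
step 9: append 74 -> window=[66, 1, 74] -> max=74
step 10: append 53 -> window=[1, 74, 53] -> max=74
step 11: append 83 -> window=[74, 53, 83] -> max=83
step 12: append 40 -> window=[53, 83, 40] -> max=83
step 13: append 62 -> window=[83, 40, 62] -> max=83
step 14: append 27 -> window=[40, 62, 27] -> max=62
step 15: append 66 -> window=[62, 27, 66] -> max=66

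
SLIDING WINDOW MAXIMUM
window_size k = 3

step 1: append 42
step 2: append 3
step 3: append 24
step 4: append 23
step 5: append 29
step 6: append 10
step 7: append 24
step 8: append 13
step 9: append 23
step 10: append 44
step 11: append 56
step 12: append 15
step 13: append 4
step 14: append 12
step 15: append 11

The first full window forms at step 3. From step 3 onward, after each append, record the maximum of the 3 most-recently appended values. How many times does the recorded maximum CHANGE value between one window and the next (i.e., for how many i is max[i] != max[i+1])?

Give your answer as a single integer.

Answer: 7

Derivation:
step 1: append 42 -> window=[42] (not full yet)
step 2: append 3 -> window=[42, 3] (not full yet)
step 3: append 24 -> window=[42, 3, 24] -> max=42
step 4: append 23 -> window=[3, 24, 23] -> max=24
step 5: append 29 -> window=[24, 23, 29] -> max=29
step 6: append 10 -> window=[23, 29, 10] -> max=29
step 7: append 24 -> window=[29, 10, 24] -> max=29
step 8: append 13 -> window=[10, 24, 13] -> max=24
step 9: append 23 -> window=[24, 13, 23] -> max=24
step 10: append 44 -> window=[13, 23, 44] -> max=44
step 11: append 56 -> window=[23, 44, 56] -> max=56
step 12: append 15 -> window=[44, 56, 15] -> max=56
step 13: append 4 -> window=[56, 15, 4] -> max=56
step 14: append 12 -> window=[15, 4, 12] -> max=15
step 15: append 11 -> window=[4, 12, 11] -> max=12
Recorded maximums: 42 24 29 29 29 24 24 44 56 56 56 15 12
Changes between consecutive maximums: 7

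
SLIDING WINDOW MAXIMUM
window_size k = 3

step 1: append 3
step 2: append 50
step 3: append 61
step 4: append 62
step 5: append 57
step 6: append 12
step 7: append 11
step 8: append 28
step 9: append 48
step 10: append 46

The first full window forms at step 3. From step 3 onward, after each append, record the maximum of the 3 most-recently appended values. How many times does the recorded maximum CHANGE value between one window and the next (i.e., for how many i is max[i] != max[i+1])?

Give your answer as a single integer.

step 1: append 3 -> window=[3] (not full yet)
step 2: append 50 -> window=[3, 50] (not full yet)
step 3: append 61 -> window=[3, 50, 61] -> max=61
step 4: append 62 -> window=[50, 61, 62] -> max=62
step 5: append 57 -> window=[61, 62, 57] -> max=62
step 6: append 12 -> window=[62, 57, 12] -> max=62
step 7: append 11 -> window=[57, 12, 11] -> max=57
step 8: append 28 -> window=[12, 11, 28] -> max=28
step 9: append 48 -> window=[11, 28, 48] -> max=48
step 10: append 46 -> window=[28, 48, 46] -> max=48
Recorded maximums: 61 62 62 62 57 28 48 48
Changes between consecutive maximums: 4

Answer: 4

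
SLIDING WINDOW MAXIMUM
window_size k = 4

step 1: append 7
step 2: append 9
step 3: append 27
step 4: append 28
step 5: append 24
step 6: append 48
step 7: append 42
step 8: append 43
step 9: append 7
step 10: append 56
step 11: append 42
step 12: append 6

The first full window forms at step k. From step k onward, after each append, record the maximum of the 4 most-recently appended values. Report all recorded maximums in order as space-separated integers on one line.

Answer: 28 28 48 48 48 48 56 56 56

Derivation:
step 1: append 7 -> window=[7] (not full yet)
step 2: append 9 -> window=[7, 9] (not full yet)
step 3: append 27 -> window=[7, 9, 27] (not full yet)
step 4: append 28 -> window=[7, 9, 27, 28] -> max=28
step 5: append 24 -> window=[9, 27, 28, 24] -> max=28
step 6: append 48 -> window=[27, 28, 24, 48] -> max=48
step 7: append 42 -> window=[28, 24, 48, 42] -> max=48
step 8: append 43 -> window=[24, 48, 42, 43] -> max=48
step 9: append 7 -> window=[48, 42, 43, 7] -> max=48
step 10: append 56 -> window=[42, 43, 7, 56] -> max=56
step 11: append 42 -> window=[43, 7, 56, 42] -> max=56
step 12: append 6 -> window=[7, 56, 42, 6] -> max=56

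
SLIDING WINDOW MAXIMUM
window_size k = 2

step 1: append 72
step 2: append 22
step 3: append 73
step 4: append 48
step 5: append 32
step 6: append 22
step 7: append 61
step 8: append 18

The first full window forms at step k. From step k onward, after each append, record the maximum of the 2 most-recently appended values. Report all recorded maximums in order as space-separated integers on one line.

step 1: append 72 -> window=[72] (not full yet)
step 2: append 22 -> window=[72, 22] -> max=72
step 3: append 73 -> window=[22, 73] -> max=73
step 4: append 48 -> window=[73, 48] -> max=73
step 5: append 32 -> window=[48, 32] -> max=48
step 6: append 22 -> window=[32, 22] -> max=32
step 7: append 61 -> window=[22, 61] -> max=61
step 8: append 18 -> window=[61, 18] -> max=61

Answer: 72 73 73 48 32 61 61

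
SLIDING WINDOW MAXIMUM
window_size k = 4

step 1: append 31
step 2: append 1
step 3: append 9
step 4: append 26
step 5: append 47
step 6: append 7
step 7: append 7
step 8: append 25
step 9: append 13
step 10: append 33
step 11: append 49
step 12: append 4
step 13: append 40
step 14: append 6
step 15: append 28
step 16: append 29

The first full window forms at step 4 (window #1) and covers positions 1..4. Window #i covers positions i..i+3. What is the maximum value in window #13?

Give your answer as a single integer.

step 1: append 31 -> window=[31] (not full yet)
step 2: append 1 -> window=[31, 1] (not full yet)
step 3: append 9 -> window=[31, 1, 9] (not full yet)
step 4: append 26 -> window=[31, 1, 9, 26] -> max=31
step 5: append 47 -> window=[1, 9, 26, 47] -> max=47
step 6: append 7 -> window=[9, 26, 47, 7] -> max=47
step 7: append 7 -> window=[26, 47, 7, 7] -> max=47
step 8: append 25 -> window=[47, 7, 7, 25] -> max=47
step 9: append 13 -> window=[7, 7, 25, 13] -> max=25
step 10: append 33 -> window=[7, 25, 13, 33] -> max=33
step 11: append 49 -> window=[25, 13, 33, 49] -> max=49
step 12: append 4 -> window=[13, 33, 49, 4] -> max=49
step 13: append 40 -> window=[33, 49, 4, 40] -> max=49
step 14: append 6 -> window=[49, 4, 40, 6] -> max=49
step 15: append 28 -> window=[4, 40, 6, 28] -> max=40
step 16: append 29 -> window=[40, 6, 28, 29] -> max=40
Window #13 max = 40

Answer: 40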